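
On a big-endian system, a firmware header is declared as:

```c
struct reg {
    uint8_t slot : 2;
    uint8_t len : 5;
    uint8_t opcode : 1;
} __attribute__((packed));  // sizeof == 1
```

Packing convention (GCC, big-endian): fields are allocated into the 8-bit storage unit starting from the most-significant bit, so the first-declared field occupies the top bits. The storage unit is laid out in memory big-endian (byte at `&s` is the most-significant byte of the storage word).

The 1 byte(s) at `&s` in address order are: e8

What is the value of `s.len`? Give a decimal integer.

[0]=0xe8 (big-endian) → word 0xe8
slot [6+:2] = (word>>6) & 0x3 = 3
len [1+:5] = (word>>1) & 0x1f = 20  ←
opcode [0+:1] = (word>>0) & 0x1 = 0

20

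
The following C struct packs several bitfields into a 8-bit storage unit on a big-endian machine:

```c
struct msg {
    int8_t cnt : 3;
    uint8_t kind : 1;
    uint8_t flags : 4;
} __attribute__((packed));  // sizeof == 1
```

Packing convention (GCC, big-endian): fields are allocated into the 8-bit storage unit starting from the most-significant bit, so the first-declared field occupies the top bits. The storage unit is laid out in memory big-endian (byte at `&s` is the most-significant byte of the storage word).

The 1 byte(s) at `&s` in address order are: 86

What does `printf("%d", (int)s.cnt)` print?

-4

[0]=0x86 (big-endian) → word 0x86
cnt:3 @ bit 5 → (0x86>>5)&0x7 = 0x4  ←
kind:1 @ bit 4 → (0x86>>4)&0x1 = 0x0
flags:4 @ bit 0 → (0x86>>0)&0xf = 0x6
cnt signed 3b, MSB=1: 4 - 8 = -4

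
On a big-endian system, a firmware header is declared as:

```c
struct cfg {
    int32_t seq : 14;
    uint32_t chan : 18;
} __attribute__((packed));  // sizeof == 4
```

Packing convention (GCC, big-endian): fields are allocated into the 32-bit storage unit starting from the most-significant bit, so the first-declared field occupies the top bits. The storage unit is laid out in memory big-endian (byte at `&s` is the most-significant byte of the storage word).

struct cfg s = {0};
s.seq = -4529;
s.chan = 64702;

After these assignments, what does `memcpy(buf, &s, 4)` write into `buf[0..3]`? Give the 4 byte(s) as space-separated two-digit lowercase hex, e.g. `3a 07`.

seq:14 = -4529 → 0x2e4f << 18 → word 0xb93c0000
chan:18 = 64702 → 0xfcbe << 0 → word 0xb93cfcbe
word = 0xb93cfcbe → big-endian bytes:
  [0]=0xb9  [1]=0x3c  [2]=0xfc  [3]=0xbe

b9 3c fc be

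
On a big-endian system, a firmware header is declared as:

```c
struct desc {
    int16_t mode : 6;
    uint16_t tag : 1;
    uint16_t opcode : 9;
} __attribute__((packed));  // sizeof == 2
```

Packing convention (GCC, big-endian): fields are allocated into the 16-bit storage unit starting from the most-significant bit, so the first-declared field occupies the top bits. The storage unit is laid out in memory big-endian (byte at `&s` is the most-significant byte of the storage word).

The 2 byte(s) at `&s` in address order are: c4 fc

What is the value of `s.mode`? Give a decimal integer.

[0]=0xc4 [1]=0xfc (big-endian) → word 0xc4fc
mode [10+:6] = (word>>10) & 0x3f = 49  ←
tag [9+:1] = (word>>9) & 0x1 = 0
opcode [0+:9] = (word>>0) & 0x1ff = 252
mode signed 6b, MSB=1: 49 - 64 = -15

-15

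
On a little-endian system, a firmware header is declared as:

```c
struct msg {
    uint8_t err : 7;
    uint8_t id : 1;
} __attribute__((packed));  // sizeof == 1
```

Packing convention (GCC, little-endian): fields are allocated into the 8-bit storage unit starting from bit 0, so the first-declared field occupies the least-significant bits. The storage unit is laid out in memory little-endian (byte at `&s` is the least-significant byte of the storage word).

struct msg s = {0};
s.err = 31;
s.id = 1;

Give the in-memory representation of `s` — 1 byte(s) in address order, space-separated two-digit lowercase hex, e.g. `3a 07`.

9f

err:7 = 31 → 0x1f << 0 → word 0x1f
id:1 = 1 → 0x1 << 7 → word 0x9f
word = 0x9f → little-endian bytes:
  [0]=0x9f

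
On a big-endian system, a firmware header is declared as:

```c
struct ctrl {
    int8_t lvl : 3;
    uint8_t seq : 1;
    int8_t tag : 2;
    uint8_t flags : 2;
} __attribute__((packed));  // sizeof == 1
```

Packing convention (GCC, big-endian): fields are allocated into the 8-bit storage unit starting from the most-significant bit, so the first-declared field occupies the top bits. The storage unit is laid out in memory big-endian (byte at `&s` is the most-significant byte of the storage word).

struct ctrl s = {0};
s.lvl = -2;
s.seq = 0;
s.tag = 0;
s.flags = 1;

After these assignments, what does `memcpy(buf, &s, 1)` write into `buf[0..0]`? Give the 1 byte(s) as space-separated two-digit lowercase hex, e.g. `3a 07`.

c1

lvl (3b) val=-2 bits=0x6 at bit 5: 0xc0
seq (1b) val=0 bits=0x0 at bit 4: 0xc0
tag (2b) val=0 bits=0x0 at bit 2: 0xc0
flags (2b) val=1 bits=0x1 at bit 0: 0xc1
word = 0xc1 → big-endian bytes:
  [0]=0xc1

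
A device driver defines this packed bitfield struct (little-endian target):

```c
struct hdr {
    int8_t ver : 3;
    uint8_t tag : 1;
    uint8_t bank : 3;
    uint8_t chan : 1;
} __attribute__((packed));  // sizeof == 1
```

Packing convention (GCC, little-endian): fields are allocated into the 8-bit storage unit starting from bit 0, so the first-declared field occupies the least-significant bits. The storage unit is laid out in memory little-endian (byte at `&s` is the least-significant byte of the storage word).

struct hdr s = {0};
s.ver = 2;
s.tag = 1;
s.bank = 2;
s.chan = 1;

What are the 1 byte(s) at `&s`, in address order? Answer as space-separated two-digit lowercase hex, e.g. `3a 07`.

ver:3 = 2 → 0x2 << 0 → word 0x02
tag:1 = 1 → 0x1 << 3 → word 0x0a
bank:3 = 2 → 0x2 << 4 → word 0x2a
chan:1 = 1 → 0x1 << 7 → word 0xaa
word = 0xaa → little-endian bytes:
  [0]=0xaa

aa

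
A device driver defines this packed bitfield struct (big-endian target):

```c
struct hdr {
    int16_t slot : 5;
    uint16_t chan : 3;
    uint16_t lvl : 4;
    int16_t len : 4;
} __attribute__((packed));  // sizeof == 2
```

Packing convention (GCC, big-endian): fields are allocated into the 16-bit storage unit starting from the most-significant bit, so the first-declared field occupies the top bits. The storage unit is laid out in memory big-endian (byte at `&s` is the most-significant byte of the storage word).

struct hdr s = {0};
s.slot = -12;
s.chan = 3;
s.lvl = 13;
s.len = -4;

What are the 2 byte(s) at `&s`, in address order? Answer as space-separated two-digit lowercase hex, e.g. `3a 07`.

a3 dc

[11+:5] slot=-12 & 0x1f = 0x14; word=0xa000
[8+:3] chan=3 & 0x7 = 0x3; word=0xa300
[4+:4] lvl=13 & 0xf = 0xd; word=0xa3d0
[0+:4] len=-4 & 0xf = 0xc; word=0xa3dc
word = 0xa3dc → big-endian bytes:
  [0]=0xa3  [1]=0xdc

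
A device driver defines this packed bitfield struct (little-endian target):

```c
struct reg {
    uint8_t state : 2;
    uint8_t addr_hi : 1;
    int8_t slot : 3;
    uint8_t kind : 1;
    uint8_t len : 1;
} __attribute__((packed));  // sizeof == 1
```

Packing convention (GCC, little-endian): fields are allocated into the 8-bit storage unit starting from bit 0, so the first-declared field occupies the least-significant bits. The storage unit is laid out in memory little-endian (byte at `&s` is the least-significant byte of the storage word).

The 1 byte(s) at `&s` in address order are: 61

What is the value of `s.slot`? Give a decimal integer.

[0]=0x61 (little-endian) → word 0x61
state [0+:2] = (word>>0) & 0x3 = 1
addr_hi [2+:1] = (word>>2) & 0x1 = 0
slot [3+:3] = (word>>3) & 0x7 = 4  ←
kind [6+:1] = (word>>6) & 0x1 = 1
len [7+:1] = (word>>7) & 0x1 = 0
slot signed 3b, MSB=1: 4 - 8 = -4

-4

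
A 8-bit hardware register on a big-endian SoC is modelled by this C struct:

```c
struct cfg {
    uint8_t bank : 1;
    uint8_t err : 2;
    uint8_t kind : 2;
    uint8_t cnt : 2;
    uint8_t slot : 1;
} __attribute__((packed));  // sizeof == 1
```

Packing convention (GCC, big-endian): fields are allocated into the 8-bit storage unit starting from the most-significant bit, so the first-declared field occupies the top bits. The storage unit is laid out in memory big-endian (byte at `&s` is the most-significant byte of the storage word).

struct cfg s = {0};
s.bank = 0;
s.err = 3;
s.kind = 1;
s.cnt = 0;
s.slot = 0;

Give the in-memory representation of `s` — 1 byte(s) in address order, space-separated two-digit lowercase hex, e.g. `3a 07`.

bank (1b) val=0 bits=0x0 at bit 7: 0x00
err (2b) val=3 bits=0x3 at bit 5: 0x60
kind (2b) val=1 bits=0x1 at bit 3: 0x68
cnt (2b) val=0 bits=0x0 at bit 1: 0x68
slot (1b) val=0 bits=0x0 at bit 0: 0x68
word = 0x68 → big-endian bytes:
  [0]=0x68

68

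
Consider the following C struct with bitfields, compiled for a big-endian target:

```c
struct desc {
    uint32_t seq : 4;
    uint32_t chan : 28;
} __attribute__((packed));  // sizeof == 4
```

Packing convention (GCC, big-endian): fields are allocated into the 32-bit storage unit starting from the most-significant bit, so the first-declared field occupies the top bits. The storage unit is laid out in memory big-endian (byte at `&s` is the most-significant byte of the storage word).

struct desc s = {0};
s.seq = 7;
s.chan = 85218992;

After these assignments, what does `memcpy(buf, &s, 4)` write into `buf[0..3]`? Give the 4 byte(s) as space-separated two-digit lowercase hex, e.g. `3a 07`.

75 14 56 b0

seq (4b) val=7 bits=0x7 at bit 28: 0x70000000
chan (28b) val=85218992 bits=0x51456b0 at bit 0: 0x751456b0
word = 0x751456b0 → big-endian bytes:
  [0]=0x75  [1]=0x14  [2]=0x56  [3]=0xb0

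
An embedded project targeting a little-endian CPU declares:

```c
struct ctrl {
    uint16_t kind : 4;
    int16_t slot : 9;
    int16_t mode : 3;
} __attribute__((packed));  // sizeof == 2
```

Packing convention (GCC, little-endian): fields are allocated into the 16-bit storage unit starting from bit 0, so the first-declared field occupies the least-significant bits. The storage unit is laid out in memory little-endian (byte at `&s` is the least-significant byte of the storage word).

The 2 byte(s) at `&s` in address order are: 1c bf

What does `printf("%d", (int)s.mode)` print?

[0]=0x1c [1]=0xbf (little-endian) → word 0xbf1c
kind:4 @ bit 0 → (0xbf1c>>0)&0xf = 0xc
slot:9 @ bit 4 → (0xbf1c>>4)&0x1ff = 0x1f1
mode:3 @ bit 13 → (0xbf1c>>13)&0x7 = 0x5  ←
mode signed 3b, MSB=1: 5 - 8 = -3

-3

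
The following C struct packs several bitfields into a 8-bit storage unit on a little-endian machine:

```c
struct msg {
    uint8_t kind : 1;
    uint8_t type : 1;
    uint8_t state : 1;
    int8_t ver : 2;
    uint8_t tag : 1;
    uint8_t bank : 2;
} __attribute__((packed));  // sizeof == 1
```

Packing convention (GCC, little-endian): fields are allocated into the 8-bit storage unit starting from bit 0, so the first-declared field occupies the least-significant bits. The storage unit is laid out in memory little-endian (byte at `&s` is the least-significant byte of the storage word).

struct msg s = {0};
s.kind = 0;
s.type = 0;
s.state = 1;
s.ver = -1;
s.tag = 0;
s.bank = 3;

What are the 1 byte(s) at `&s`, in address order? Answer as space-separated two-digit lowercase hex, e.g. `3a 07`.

[0+:1] kind=0 & 0x1 = 0x0; word=0x00
[1+:1] type=0 & 0x1 = 0x0; word=0x00
[2+:1] state=1 & 0x1 = 0x1; word=0x04
[3+:2] ver=-1 & 0x3 = 0x3; word=0x1c
[5+:1] tag=0 & 0x1 = 0x0; word=0x1c
[6+:2] bank=3 & 0x3 = 0x3; word=0xdc
word = 0xdc → little-endian bytes:
  [0]=0xdc

dc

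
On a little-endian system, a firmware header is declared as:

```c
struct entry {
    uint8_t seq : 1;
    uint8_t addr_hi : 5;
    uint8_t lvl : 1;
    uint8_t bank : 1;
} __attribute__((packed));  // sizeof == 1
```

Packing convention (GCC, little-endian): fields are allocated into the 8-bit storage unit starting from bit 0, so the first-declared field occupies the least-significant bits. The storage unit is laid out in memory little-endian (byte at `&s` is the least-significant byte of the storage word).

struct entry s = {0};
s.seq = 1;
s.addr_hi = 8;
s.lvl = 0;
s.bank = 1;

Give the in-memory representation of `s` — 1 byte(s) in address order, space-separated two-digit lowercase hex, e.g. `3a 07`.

seq (1b) val=1 bits=0x1 at bit 0: 0x01
addr_hi (5b) val=8 bits=0x8 at bit 1: 0x11
lvl (1b) val=0 bits=0x0 at bit 6: 0x11
bank (1b) val=1 bits=0x1 at bit 7: 0x91
word = 0x91 → little-endian bytes:
  [0]=0x91

91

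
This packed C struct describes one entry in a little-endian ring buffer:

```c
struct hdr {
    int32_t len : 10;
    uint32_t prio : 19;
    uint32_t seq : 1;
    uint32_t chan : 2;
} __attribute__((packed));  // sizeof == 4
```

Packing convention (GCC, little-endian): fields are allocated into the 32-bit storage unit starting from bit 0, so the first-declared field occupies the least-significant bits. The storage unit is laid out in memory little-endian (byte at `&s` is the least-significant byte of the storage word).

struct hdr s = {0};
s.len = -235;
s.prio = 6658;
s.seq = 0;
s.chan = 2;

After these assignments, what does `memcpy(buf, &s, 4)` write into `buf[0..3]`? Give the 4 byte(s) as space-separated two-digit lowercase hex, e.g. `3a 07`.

15 0b 68 80

len:10 = -235 → 0x315 << 0 → word 0x00000315
prio:19 = 6658 → 0x1a02 << 10 → word 0x00680b15
seq:1 = 0 → 0x0 << 29 → word 0x00680b15
chan:2 = 2 → 0x2 << 30 → word 0x80680b15
word = 0x80680b15 → little-endian bytes:
  [0]=0x15  [1]=0x0b  [2]=0x68  [3]=0x80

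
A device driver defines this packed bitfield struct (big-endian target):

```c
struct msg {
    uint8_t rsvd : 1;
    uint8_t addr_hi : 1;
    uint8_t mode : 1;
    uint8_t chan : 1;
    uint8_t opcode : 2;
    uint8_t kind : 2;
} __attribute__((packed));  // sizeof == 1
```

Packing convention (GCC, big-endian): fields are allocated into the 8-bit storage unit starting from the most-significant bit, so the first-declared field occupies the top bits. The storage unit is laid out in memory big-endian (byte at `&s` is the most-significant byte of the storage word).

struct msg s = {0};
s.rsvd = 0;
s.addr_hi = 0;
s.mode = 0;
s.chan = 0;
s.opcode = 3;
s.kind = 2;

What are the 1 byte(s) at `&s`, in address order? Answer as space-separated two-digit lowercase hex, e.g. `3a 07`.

0e

rsvd:1 = 0 → 0x0 << 7 → word 0x00
addr_hi:1 = 0 → 0x0 << 6 → word 0x00
mode:1 = 0 → 0x0 << 5 → word 0x00
chan:1 = 0 → 0x0 << 4 → word 0x00
opcode:2 = 3 → 0x3 << 2 → word 0x0c
kind:2 = 2 → 0x2 << 0 → word 0x0e
word = 0x0e → big-endian bytes:
  [0]=0x0e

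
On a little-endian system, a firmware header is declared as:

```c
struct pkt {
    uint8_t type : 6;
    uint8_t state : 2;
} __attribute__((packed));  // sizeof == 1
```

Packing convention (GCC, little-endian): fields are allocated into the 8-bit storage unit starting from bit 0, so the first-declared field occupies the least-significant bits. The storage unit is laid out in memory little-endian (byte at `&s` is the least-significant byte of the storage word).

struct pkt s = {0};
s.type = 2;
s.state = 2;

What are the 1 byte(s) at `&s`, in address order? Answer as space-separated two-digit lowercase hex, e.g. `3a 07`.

82

type:6 = 2 → 0x2 << 0 → word 0x02
state:2 = 2 → 0x2 << 6 → word 0x82
word = 0x82 → little-endian bytes:
  [0]=0x82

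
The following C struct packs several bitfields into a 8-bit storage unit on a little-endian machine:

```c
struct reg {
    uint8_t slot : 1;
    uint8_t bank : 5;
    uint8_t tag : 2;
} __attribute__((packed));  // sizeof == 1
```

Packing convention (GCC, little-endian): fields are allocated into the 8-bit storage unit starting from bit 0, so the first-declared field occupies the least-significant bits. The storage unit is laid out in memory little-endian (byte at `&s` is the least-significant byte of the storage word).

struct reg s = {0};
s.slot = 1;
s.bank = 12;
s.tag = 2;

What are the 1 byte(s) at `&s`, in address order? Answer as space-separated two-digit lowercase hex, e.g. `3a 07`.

99

slot:1 = 1 → 0x1 << 0 → word 0x01
bank:5 = 12 → 0xc << 1 → word 0x19
tag:2 = 2 → 0x2 << 6 → word 0x99
word = 0x99 → little-endian bytes:
  [0]=0x99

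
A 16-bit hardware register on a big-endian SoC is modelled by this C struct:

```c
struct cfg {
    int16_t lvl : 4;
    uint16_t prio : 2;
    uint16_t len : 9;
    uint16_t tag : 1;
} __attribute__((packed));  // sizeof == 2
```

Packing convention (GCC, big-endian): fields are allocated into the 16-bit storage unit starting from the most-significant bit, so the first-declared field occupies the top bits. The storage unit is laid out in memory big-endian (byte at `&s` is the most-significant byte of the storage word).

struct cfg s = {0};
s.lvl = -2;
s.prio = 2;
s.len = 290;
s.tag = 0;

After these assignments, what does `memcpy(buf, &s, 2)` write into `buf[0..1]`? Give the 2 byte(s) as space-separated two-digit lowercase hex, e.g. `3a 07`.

ea 44

lvl (4b) val=-2 bits=0xe at bit 12: 0xe000
prio (2b) val=2 bits=0x2 at bit 10: 0xe800
len (9b) val=290 bits=0x122 at bit 1: 0xea44
tag (1b) val=0 bits=0x0 at bit 0: 0xea44
word = 0xea44 → big-endian bytes:
  [0]=0xea  [1]=0x44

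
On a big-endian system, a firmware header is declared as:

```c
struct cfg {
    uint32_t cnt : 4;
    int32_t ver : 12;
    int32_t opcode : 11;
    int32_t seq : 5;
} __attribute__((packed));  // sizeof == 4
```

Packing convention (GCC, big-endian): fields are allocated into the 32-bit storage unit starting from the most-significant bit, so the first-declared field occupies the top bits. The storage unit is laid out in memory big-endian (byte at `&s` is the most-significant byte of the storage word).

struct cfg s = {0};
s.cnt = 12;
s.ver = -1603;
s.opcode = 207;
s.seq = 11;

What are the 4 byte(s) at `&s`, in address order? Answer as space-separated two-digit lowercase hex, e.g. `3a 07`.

cnt (4b) val=12 bits=0xc at bit 28: 0xc0000000
ver (12b) val=-1603 bits=0x9bd at bit 16: 0xc9bd0000
opcode (11b) val=207 bits=0xcf at bit 5: 0xc9bd19e0
seq (5b) val=11 bits=0xb at bit 0: 0xc9bd19eb
word = 0xc9bd19eb → big-endian bytes:
  [0]=0xc9  [1]=0xbd  [2]=0x19  [3]=0xeb

c9 bd 19 eb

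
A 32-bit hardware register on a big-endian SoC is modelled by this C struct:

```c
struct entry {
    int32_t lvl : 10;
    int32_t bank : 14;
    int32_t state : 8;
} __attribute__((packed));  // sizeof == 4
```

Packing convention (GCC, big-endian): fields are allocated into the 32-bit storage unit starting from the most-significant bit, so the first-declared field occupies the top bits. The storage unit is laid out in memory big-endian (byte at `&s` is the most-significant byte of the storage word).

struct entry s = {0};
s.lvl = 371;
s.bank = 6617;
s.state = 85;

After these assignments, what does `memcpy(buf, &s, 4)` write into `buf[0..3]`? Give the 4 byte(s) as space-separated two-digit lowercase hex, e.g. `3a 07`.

5c d9 d9 55

lvl:10 = 371 → 0x173 << 22 → word 0x5cc00000
bank:14 = 6617 → 0x19d9 << 8 → word 0x5cd9d900
state:8 = 85 → 0x55 << 0 → word 0x5cd9d955
word = 0x5cd9d955 → big-endian bytes:
  [0]=0x5c  [1]=0xd9  [2]=0xd9  [3]=0x55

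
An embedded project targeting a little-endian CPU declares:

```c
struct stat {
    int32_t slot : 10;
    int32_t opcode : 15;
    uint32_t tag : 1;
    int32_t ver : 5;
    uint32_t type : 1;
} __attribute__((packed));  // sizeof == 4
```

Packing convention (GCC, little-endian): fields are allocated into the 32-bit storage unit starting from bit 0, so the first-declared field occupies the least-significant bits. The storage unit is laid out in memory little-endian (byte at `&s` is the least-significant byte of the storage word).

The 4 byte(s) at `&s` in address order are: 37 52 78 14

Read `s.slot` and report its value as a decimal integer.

-457

[0]=0x37 [1]=0x52 [2]=0x78 [3]=0x14 (little-endian) → word 0x14785237
slot [0+:10] = (word>>0) & 0x3ff = 567  ←
opcode [10+:15] = (word>>10) & 0x7fff = 7700
tag [25+:1] = (word>>25) & 0x1 = 0
ver [26+:5] = (word>>26) & 0x1f = 5
type [31+:1] = (word>>31) & 0x1 = 0
slot signed 10b, MSB=1: 567 - 1024 = -457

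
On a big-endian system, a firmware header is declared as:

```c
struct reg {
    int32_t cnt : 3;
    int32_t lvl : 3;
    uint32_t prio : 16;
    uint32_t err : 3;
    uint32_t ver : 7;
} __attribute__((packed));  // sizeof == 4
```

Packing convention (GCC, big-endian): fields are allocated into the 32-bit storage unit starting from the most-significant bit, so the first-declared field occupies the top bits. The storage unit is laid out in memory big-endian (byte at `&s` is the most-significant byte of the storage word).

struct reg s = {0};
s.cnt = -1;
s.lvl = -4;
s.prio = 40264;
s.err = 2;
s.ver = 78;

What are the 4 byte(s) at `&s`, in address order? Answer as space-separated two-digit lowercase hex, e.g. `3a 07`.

cnt:3 = -1 → 0x7 << 29 → word 0xe0000000
lvl:3 = -4 → 0x4 << 26 → word 0xf0000000
prio:16 = 40264 → 0x9d48 << 10 → word 0xf2752000
err:3 = 2 → 0x2 << 7 → word 0xf2752100
ver:7 = 78 → 0x4e << 0 → word 0xf275214e
word = 0xf275214e → big-endian bytes:
  [0]=0xf2  [1]=0x75  [2]=0x21  [3]=0x4e

f2 75 21 4e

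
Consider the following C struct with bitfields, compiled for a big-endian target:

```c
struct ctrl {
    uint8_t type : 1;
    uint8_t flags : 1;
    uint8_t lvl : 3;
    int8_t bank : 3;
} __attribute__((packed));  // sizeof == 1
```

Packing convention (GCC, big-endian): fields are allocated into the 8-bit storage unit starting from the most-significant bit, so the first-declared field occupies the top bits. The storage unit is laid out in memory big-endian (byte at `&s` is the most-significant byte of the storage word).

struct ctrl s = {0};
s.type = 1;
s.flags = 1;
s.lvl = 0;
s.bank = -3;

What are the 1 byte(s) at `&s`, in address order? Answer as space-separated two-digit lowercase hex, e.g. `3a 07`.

c5

type (1b) val=1 bits=0x1 at bit 7: 0x80
flags (1b) val=1 bits=0x1 at bit 6: 0xc0
lvl (3b) val=0 bits=0x0 at bit 3: 0xc0
bank (3b) val=-3 bits=0x5 at bit 0: 0xc5
word = 0xc5 → big-endian bytes:
  [0]=0xc5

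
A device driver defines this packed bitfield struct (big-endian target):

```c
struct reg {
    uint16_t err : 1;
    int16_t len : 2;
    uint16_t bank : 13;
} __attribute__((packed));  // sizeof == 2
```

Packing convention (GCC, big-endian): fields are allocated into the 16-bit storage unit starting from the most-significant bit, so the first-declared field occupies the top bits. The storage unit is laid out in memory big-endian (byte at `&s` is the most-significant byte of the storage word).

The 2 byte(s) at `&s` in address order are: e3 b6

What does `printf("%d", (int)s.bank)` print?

950

[0]=0xe3 [1]=0xb6 (big-endian) → word 0xe3b6
err [15+:1] = (word>>15) & 0x1 = 1
len [13+:2] = (word>>13) & 0x3 = 3
bank [0+:13] = (word>>0) & 0x1fff = 950  ←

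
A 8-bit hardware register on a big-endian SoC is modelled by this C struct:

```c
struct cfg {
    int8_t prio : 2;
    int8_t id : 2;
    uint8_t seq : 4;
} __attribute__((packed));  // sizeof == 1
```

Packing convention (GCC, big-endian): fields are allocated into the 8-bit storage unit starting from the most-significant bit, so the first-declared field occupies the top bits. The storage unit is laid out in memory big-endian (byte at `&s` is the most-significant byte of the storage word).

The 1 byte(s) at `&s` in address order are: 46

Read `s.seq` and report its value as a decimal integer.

[0]=0x46 (big-endian) → word 0x46
prio:2 @ bit 6 → (0x46>>6)&0x3 = 0x1
id:2 @ bit 4 → (0x46>>4)&0x3 = 0x0
seq:4 @ bit 0 → (0x46>>0)&0xf = 0x6  ←

6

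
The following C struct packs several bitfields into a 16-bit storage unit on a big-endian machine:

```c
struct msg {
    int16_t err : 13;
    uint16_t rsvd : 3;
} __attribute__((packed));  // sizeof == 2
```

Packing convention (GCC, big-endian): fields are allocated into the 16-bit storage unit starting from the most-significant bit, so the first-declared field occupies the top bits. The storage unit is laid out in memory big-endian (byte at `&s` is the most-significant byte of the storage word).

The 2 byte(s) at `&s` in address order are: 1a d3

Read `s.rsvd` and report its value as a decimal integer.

3

[0]=0x1a [1]=0xd3 (big-endian) → word 0x1ad3
err:13 @ bit 3 → (0x1ad3>>3)&0x1fff = 0x35a
rsvd:3 @ bit 0 → (0x1ad3>>0)&0x7 = 0x3  ←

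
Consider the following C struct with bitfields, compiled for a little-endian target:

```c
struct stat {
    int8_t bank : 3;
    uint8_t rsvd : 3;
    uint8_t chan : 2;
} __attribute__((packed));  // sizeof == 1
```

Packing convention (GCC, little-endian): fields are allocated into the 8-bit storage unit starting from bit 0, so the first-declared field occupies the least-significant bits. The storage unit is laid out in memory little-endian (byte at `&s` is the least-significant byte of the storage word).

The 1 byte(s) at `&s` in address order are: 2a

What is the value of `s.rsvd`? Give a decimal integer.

5

[0]=0x2a (little-endian) → word 0x2a
bank [0+:3] = (word>>0) & 0x7 = 2
rsvd [3+:3] = (word>>3) & 0x7 = 5  ←
chan [6+:2] = (word>>6) & 0x3 = 0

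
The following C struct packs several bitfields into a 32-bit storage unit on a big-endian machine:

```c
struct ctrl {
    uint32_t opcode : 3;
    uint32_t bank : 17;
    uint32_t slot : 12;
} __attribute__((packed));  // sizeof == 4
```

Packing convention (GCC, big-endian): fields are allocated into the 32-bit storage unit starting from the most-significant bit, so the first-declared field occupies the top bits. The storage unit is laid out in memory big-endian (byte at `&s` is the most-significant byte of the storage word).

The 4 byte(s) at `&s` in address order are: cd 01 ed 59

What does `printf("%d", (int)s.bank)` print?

53278

[0]=0xcd [1]=0x01 [2]=0xed [3]=0x59 (big-endian) → word 0xcd01ed59
opcode:3 @ bit 29 → (0xcd01ed59>>29)&0x7 = 0x6
bank:17 @ bit 12 → (0xcd01ed59>>12)&0x1ffff = 0xd01e  ←
slot:12 @ bit 0 → (0xcd01ed59>>0)&0xfff = 0xd59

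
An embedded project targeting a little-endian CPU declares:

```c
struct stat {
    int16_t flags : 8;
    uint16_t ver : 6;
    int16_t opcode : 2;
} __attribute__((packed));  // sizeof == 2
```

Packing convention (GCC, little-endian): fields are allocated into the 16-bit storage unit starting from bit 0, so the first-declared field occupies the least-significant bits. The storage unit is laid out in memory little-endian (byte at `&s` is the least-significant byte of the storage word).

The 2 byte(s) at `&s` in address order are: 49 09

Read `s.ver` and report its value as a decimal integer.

9

[0]=0x49 [1]=0x09 (little-endian) → word 0x0949
flags:8 @ bit 0 → (0x0949>>0)&0xff = 0x49
ver:6 @ bit 8 → (0x0949>>8)&0x3f = 0x9  ←
opcode:2 @ bit 14 → (0x0949>>14)&0x3 = 0x0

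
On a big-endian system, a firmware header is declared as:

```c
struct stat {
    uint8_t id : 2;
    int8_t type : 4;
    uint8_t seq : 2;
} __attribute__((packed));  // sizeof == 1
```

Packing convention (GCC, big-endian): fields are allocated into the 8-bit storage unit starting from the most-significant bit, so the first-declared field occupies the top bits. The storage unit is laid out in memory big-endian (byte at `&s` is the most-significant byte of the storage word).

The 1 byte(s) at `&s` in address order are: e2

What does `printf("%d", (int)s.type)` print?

-8

[0]=0xe2 (big-endian) → word 0xe2
id [6+:2] = (word>>6) & 0x3 = 3
type [2+:4] = (word>>2) & 0xf = 8  ←
seq [0+:2] = (word>>0) & 0x3 = 2
type signed 4b, MSB=1: 8 - 16 = -8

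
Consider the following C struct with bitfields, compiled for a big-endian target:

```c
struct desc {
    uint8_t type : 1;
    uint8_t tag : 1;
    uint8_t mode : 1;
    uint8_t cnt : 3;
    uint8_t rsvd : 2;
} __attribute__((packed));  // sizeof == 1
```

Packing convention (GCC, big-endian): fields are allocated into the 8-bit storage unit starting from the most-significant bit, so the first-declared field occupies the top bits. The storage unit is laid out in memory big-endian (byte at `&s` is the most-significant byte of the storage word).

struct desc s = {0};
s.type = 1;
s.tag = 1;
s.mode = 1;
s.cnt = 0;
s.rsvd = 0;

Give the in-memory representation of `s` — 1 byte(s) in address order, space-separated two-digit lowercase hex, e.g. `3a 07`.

type:1 = 1 → 0x1 << 7 → word 0x80
tag:1 = 1 → 0x1 << 6 → word 0xc0
mode:1 = 1 → 0x1 << 5 → word 0xe0
cnt:3 = 0 → 0x0 << 2 → word 0xe0
rsvd:2 = 0 → 0x0 << 0 → word 0xe0
word = 0xe0 → big-endian bytes:
  [0]=0xe0

e0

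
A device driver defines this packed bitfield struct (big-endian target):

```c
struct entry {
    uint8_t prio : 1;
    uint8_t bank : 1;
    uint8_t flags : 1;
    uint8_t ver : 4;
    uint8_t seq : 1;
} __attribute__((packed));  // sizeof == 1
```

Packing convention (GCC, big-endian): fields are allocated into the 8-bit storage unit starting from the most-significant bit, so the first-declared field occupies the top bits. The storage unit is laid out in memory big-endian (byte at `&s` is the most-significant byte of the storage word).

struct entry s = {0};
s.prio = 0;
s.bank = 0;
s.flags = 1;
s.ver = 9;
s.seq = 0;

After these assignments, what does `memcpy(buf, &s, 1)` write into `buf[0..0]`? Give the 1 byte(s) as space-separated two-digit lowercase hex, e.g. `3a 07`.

32

prio:1 = 0 → 0x0 << 7 → word 0x00
bank:1 = 0 → 0x0 << 6 → word 0x00
flags:1 = 1 → 0x1 << 5 → word 0x20
ver:4 = 9 → 0x9 << 1 → word 0x32
seq:1 = 0 → 0x0 << 0 → word 0x32
word = 0x32 → big-endian bytes:
  [0]=0x32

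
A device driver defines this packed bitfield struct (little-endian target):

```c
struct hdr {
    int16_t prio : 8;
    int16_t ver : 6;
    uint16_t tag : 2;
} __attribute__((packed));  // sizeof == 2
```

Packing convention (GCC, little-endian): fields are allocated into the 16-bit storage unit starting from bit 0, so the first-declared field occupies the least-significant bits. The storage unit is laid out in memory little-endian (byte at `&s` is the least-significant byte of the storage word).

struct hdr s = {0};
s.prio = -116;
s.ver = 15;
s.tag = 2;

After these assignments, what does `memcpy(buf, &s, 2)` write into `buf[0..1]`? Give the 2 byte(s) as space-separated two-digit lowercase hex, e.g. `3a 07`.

8c 8f

[0+:8] prio=-116 & 0xff = 0x8c; word=0x008c
[8+:6] ver=15 & 0x3f = 0xf; word=0x0f8c
[14+:2] tag=2 & 0x3 = 0x2; word=0x8f8c
word = 0x8f8c → little-endian bytes:
  [0]=0x8c  [1]=0x8f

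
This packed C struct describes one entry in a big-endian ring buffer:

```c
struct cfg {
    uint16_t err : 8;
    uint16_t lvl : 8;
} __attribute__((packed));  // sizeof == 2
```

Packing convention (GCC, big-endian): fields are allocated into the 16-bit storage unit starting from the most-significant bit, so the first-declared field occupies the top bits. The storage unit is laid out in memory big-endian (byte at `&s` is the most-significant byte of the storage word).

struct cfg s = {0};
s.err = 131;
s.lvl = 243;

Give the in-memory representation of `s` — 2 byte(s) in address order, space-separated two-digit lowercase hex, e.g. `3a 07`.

83 f3

[8+:8] err=131 & 0xff = 0x83; word=0x8300
[0+:8] lvl=243 & 0xff = 0xf3; word=0x83f3
word = 0x83f3 → big-endian bytes:
  [0]=0x83  [1]=0xf3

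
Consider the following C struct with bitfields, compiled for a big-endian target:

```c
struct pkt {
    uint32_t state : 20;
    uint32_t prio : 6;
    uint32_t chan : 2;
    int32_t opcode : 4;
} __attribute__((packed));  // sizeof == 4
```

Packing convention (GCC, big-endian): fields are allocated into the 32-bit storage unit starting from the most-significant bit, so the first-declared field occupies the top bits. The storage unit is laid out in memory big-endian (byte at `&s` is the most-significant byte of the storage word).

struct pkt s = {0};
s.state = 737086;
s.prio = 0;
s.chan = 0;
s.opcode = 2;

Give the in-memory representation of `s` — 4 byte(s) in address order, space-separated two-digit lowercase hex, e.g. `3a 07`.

[12+:20] state=737086 & 0xfffff = 0xb3f3e; word=0xb3f3e000
[6+:6] prio=0 & 0x3f = 0x0; word=0xb3f3e000
[4+:2] chan=0 & 0x3 = 0x0; word=0xb3f3e000
[0+:4] opcode=2 & 0xf = 0x2; word=0xb3f3e002
word = 0xb3f3e002 → big-endian bytes:
  [0]=0xb3  [1]=0xf3  [2]=0xe0  [3]=0x02

b3 f3 e0 02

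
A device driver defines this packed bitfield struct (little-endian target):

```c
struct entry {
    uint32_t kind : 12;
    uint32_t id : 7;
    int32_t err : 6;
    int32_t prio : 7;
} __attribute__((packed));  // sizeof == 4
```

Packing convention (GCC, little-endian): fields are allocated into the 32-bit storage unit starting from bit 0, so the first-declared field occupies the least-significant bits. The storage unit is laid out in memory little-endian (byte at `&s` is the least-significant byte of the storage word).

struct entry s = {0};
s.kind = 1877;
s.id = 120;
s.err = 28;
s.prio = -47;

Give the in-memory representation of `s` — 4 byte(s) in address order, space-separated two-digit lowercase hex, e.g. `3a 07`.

kind (12b) val=1877 bits=0x755 at bit 0: 0x00000755
id (7b) val=120 bits=0x78 at bit 12: 0x00078755
err (6b) val=28 bits=0x1c at bit 19: 0x00e78755
prio (7b) val=-47 bits=0x51 at bit 25: 0xa2e78755
word = 0xa2e78755 → little-endian bytes:
  [0]=0x55  [1]=0x87  [2]=0xe7  [3]=0xa2

55 87 e7 a2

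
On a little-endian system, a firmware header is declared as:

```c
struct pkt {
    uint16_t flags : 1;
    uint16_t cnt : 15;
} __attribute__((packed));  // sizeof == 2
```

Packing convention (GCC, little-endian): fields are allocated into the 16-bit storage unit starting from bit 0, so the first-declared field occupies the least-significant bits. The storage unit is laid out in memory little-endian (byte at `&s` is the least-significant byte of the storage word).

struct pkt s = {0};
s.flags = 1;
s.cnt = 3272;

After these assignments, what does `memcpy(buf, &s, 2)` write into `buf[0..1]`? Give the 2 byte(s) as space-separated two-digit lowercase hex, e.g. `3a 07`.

91 19

[0+:1] flags=1 & 0x1 = 0x1; word=0x0001
[1+:15] cnt=3272 & 0x7fff = 0xcc8; word=0x1991
word = 0x1991 → little-endian bytes:
  [0]=0x91  [1]=0x19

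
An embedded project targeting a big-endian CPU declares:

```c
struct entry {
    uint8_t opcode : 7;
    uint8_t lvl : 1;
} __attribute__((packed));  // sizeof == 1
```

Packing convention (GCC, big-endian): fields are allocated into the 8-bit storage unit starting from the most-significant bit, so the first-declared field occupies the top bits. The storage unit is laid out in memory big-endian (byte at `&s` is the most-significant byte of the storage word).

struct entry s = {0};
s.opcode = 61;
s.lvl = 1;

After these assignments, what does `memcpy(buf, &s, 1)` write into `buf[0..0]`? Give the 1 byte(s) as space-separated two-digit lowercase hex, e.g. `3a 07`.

opcode:7 = 61 → 0x3d << 1 → word 0x7a
lvl:1 = 1 → 0x1 << 0 → word 0x7b
word = 0x7b → big-endian bytes:
  [0]=0x7b

7b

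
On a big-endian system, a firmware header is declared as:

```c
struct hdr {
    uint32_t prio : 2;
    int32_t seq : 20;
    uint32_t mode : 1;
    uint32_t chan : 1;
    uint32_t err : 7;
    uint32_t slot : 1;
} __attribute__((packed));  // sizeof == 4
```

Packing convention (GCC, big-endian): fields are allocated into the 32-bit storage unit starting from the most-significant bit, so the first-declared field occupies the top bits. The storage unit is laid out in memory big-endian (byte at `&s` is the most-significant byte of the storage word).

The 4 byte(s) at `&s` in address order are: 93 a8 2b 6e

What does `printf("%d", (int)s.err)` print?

55

[0]=0x93 [1]=0xa8 [2]=0x2b [3]=0x6e (big-endian) → word 0x93a82b6e
prio [30+:2] = (word>>30) & 0x3 = 2
seq [10+:20] = (word>>10) & 0xfffff = 322058
mode [9+:1] = (word>>9) & 0x1 = 1
chan [8+:1] = (word>>8) & 0x1 = 1
err [1+:7] = (word>>1) & 0x7f = 55  ←
slot [0+:1] = (word>>0) & 0x1 = 0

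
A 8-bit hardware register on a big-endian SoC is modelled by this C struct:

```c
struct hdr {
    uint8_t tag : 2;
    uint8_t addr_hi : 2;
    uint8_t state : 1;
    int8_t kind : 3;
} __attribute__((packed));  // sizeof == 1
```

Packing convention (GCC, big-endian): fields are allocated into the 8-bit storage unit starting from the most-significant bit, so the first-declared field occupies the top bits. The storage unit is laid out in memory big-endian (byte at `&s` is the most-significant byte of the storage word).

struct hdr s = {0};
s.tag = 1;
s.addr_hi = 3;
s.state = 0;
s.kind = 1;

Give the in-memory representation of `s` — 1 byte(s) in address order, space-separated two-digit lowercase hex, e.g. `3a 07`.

tag (2b) val=1 bits=0x1 at bit 6: 0x40
addr_hi (2b) val=3 bits=0x3 at bit 4: 0x70
state (1b) val=0 bits=0x0 at bit 3: 0x70
kind (3b) val=1 bits=0x1 at bit 0: 0x71
word = 0x71 → big-endian bytes:
  [0]=0x71

71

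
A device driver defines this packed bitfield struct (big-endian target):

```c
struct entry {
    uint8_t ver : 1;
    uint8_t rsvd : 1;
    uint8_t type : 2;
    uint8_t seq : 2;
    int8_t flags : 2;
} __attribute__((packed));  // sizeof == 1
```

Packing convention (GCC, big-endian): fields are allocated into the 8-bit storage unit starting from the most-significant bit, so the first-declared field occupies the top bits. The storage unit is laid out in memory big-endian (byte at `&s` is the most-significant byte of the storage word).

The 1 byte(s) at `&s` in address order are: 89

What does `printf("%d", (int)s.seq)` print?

[0]=0x89 (big-endian) → word 0x89
ver:1 @ bit 7 → (0x89>>7)&0x1 = 0x1
rsvd:1 @ bit 6 → (0x89>>6)&0x1 = 0x0
type:2 @ bit 4 → (0x89>>4)&0x3 = 0x0
seq:2 @ bit 2 → (0x89>>2)&0x3 = 0x2  ←
flags:2 @ bit 0 → (0x89>>0)&0x3 = 0x1

2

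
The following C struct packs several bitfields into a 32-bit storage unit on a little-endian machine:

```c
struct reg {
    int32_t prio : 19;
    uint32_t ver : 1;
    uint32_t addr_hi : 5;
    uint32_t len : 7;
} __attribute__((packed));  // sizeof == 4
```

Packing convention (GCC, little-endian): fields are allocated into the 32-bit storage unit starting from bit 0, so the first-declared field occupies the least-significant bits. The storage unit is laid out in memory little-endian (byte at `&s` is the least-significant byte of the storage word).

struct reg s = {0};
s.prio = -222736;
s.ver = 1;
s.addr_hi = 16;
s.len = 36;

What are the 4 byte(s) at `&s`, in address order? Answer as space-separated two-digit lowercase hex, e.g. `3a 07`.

f0 99 0c 49

prio:19 = -222736 → 0x499f0 << 0 → word 0x000499f0
ver:1 = 1 → 0x1 << 19 → word 0x000c99f0
addr_hi:5 = 16 → 0x10 << 20 → word 0x010c99f0
len:7 = 36 → 0x24 << 25 → word 0x490c99f0
word = 0x490c99f0 → little-endian bytes:
  [0]=0xf0  [1]=0x99  [2]=0x0c  [3]=0x49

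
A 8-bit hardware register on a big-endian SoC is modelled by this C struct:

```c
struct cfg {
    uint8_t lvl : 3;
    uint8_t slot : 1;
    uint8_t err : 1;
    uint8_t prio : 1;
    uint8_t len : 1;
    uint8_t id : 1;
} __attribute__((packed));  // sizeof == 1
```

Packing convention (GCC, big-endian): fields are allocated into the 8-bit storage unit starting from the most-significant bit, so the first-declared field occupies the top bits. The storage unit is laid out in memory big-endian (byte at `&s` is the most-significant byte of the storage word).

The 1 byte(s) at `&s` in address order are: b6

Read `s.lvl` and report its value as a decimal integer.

[0]=0xb6 (big-endian) → word 0xb6
lvl [5+:3] = (word>>5) & 0x7 = 5  ←
slot [4+:1] = (word>>4) & 0x1 = 1
err [3+:1] = (word>>3) & 0x1 = 0
prio [2+:1] = (word>>2) & 0x1 = 1
len [1+:1] = (word>>1) & 0x1 = 1
id [0+:1] = (word>>0) & 0x1 = 0

5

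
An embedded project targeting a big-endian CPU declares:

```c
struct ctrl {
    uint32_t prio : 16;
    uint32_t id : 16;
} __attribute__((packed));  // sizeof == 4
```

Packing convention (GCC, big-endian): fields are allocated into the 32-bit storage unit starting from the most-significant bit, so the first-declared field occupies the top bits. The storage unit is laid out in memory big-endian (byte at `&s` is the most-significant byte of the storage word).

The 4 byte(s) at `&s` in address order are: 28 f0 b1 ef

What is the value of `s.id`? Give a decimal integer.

[0]=0x28 [1]=0xf0 [2]=0xb1 [3]=0xef (big-endian) → word 0x28f0b1ef
prio [16+:16] = (word>>16) & 0xffff = 10480
id [0+:16] = (word>>0) & 0xffff = 45551  ←

45551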